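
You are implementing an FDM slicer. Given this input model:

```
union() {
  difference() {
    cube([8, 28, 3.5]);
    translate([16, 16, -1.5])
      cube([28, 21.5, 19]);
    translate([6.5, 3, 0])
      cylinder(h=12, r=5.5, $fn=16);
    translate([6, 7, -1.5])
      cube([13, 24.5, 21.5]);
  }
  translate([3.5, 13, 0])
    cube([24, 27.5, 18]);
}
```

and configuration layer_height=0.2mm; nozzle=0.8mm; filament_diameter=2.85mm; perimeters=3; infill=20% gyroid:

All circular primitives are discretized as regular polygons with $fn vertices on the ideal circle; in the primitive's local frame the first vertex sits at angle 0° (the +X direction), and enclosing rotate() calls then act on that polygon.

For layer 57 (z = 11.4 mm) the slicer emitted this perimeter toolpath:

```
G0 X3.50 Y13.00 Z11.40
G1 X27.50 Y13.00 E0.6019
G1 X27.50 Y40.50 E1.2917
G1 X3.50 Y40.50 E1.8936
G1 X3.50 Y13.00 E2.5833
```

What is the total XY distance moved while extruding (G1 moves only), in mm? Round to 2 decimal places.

Sum the Euclidean lengths of each G1 segment: total = 103.00 mm.

103.00 mm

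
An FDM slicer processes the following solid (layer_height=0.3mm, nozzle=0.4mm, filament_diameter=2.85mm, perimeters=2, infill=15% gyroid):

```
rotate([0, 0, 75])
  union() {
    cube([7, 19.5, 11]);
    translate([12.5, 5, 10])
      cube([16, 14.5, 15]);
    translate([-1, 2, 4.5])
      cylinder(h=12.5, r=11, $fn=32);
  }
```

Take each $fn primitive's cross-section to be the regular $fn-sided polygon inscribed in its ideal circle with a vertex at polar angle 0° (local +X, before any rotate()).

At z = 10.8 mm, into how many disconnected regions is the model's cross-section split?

2

At z = 10.8 mm: the cube (footprint 7×19.5) is included at this height; the 16×14.5 cube at (12.5, 5) contributes its full rectangle; the r=11 cylinder at (-1, 2) gives a regular 32-gon of circumradius 11 (constant along its height); Merging all regions: the regions partially overlap (shared area 82.21 mm²), so overlapping operands fuse into one piece — 2 connected regions; (rotated 75° about Z; rotation is an isometry so areas/perimeters/island counts are preserved). The result has 2 disconnected regions.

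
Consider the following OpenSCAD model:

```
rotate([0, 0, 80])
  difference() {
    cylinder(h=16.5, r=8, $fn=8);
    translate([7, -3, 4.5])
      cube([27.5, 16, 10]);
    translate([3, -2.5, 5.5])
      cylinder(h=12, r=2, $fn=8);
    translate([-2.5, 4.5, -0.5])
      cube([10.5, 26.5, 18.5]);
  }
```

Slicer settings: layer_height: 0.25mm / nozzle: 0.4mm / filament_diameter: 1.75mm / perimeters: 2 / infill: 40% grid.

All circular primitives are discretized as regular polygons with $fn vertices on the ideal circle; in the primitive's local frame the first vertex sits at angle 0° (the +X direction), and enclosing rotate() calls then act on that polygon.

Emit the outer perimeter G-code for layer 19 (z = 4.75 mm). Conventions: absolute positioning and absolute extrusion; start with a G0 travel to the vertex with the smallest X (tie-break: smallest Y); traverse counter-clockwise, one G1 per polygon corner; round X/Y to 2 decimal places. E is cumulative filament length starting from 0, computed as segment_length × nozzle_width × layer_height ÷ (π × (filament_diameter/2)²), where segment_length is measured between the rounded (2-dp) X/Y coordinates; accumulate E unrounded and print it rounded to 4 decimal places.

At z = 4.75 mm: the cylinder: section is a regular 8-gon, circumradius r=8; the cube at (7, -3) is present — its section is the full 27.5×16 rectangle; the cylinder at (3, -2.5) is absent (z outside [5.5, 17.5]); the 10.5×26.5 cube at (-2.5, 4.5) contributes its full rectangle; Subtracting the remaining from the first: starting from the r=8 cylinder, the 27.5×16 cube at (7, -3) partially overlaps it — only the 2.41 mm² overlap (of its 440.00 mm²) is removed, clipping the outline; the 10.5×26.5 cube at (-2.5, 4.5) partially overlaps it — only the 20.90 mm² overlap (of its 278.25 mm²) is removed, clipping the outline — 1 connected region; (whole slice rotated 80° about Z — lengths, areas and connectivity unchanged). The outline is a single polygon with 10 vertices. Extrusion per mm of travel: 0.4 × 0.25 / (π × 0.875²) = 0.041575. Accumulating E over each segment gives final E = 2.0619.

G0 X-7.29 Y-1.25 Z4.75
G1 X-6.55 Y-4.59 E0.1422
G1 X-1.39 Y-7.88 E0.3967
G1 X4.59 Y-6.55 E0.6513
G1 X7.88 Y-1.39 E0.9058
G1 X6.55 Y4.59 E1.1605
G1 X3.59 Y6.47 E1.3063
G1 X-1.16 Y7.31 E1.5068
G1 X-3.37 Y6.82 E1.6009
G1 X-4.87 Y-1.68 E1.9598
G1 X-7.29 Y-1.25 E2.0619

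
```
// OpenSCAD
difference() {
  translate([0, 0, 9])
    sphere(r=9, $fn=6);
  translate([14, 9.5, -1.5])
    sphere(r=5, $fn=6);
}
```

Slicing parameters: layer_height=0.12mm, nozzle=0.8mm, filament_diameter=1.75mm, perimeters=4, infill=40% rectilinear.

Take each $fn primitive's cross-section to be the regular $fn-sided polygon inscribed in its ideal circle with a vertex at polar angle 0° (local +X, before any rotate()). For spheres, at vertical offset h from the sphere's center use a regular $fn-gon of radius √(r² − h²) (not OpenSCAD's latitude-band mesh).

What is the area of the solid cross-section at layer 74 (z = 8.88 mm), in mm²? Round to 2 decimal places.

210.41 mm²

At z = 8.88 mm: the r=9 sphere contributes a regular 6-gon of circumradius √(9²−0.12²) = 8.999 (area = (6/2)·8.999²·sin(360°/6) = 210.41 mm²); the sphere at (14, 9.5) is not intersected at this z (|z−center|=10.380 > r=5); Taking the first minus the rest: none of the subtracted shapes is present at this height, so the r=9 sphere is unchanged — area = 210.41 mm². Overall, the cross-section is a single solid region. Net area = 210.41 mm².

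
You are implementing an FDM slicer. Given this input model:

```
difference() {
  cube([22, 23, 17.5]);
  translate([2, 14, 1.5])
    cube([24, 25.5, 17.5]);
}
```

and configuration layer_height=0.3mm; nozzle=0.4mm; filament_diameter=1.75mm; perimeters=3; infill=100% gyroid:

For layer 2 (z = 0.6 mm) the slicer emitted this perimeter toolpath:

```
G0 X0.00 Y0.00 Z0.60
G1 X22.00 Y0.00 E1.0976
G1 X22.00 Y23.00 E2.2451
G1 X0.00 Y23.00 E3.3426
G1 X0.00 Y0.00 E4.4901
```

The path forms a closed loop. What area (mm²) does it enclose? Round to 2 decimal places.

Apply the shoelace formula to the sequence of (X, Y) vertices; enclosed area = 506.00 mm².

506.00 mm²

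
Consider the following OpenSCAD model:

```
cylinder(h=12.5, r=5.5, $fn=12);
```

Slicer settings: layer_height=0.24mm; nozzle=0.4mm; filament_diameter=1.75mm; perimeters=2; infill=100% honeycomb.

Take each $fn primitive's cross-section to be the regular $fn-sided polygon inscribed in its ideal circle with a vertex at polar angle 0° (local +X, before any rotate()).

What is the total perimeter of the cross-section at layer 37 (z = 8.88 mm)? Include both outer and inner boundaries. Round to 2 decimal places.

34.16 mm

At z = 8.88 mm: the r=5.5 cylinder gives a regular 12-gon of circumradius 5.5 (constant along its height) (perimeter = 2·12·5.500·sin(180°/12) = 34.16 mm). Overall, the cross-section is a single solid region. Total boundary length (outer) = 34.16 mm.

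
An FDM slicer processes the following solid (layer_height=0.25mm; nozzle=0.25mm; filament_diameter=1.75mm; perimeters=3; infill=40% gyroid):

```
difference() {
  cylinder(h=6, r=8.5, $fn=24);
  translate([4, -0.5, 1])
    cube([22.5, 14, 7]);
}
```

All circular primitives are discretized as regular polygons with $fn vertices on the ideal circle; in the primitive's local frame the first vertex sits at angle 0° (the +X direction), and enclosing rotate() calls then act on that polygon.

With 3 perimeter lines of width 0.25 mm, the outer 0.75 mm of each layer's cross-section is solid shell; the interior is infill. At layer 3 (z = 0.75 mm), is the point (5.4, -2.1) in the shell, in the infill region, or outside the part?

At z = 0.75 mm: the cylinder: section is a regular 24-gon, circumradius r=8.5; the cube at (4, -0.5) is absent (z outside [1, 8]); Taking the first minus the rest: none of the subtracted shapes is present at this height, so the r=8.5 cylinder is unchanged — 1 connected region. Overall, the cross-section is a single solid region. The nearest boundary edge runs (7.36, -4.25)→(8.21, -2.20); distance from the point to it = 2.63 mm. The point is inside the cross-section and 2.63 mm from the nearest boundary — more than the 0.75 mm shell width (3 × 0.25), so it's in the infill interior.

infill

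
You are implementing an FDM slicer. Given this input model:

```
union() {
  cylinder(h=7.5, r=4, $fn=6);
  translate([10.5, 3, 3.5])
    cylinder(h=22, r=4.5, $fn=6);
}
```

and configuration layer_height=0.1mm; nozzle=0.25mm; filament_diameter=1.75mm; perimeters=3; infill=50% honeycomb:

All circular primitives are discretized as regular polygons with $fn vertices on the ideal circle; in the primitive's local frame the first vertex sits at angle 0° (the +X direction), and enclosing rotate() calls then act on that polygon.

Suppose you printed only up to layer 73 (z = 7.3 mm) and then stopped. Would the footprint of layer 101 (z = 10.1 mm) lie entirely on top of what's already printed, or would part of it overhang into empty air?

entirely on top

Compare the two slices. At z = 7.3: the cylinder: section is a regular 6-gon, circumradius r=4 (area = (6/2)·4.000²·sin(360°/6) = 41.57 mm²); the r=4.5 cylinder at (10.5, 3) gives a regular 6-gon of circumradius 4.5 (constant along its height) (area = (6/2)·4.500²·sin(360°/6) = 52.61 mm²); Taking the union: the 2 present regions are separate (no shared area or edge), so areas and boundary lengths simply add and each stays a separate island — area = 94.18 mm². At z = 10.1: the cylinder is absent (z outside [0, 7.5]); the r=4.5 cylinder at (10.5, 3) contributes a regular 6-gon of circumradius 4.5 (area = (6/2)·4.500²·sin(360°/6) = 52.61 mm²); Taking the union: only the r=4.5 cylinder at (10.5, 3) is present, so the union is just that shape — area = 52.61 mm². Checking containment: the cross-section at z = 10.1 is a subset of the cross-section at z = 7.3.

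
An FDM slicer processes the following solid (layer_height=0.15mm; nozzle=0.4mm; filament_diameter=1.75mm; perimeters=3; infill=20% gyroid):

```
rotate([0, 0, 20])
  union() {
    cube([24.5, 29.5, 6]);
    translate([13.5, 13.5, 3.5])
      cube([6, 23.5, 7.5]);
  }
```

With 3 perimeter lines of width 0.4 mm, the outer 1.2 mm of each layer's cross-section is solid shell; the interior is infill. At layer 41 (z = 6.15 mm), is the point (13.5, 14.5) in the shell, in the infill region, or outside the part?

At z = 6.15 mm: the cube is absent (z outside [0, 6]); the 6×23.5 cube at (13.5, 13.5) contributes its full rectangle; Combining (union): only the 6×23.5 cube at (13.5, 13.5) is present, so the union is just that shape — 1 connected region; (whole slice rotated 20° about Z — lengths, areas and connectivity unchanged). Overall, the cross-section is a single solid region. Undo the 20° rotation: the query point maps to (17.645, 9.008) in the un-rotated model frame. The nearest boundary edge runs (13.50, 13.50)→(19.50, 13.50); distance from the point to it = 4.49 mm. The point is not inside any of the regions above, so it lies outside the cross-section (4.49 mm from the nearest boundary).

outside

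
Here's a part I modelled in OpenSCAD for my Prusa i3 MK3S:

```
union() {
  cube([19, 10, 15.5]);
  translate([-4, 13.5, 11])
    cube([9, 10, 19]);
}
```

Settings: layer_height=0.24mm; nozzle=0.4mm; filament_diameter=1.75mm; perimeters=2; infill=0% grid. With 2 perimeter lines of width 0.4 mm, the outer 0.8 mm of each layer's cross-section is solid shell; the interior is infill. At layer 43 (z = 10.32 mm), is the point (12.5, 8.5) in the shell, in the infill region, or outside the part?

infill

At z = 10.32 mm: the cube is present — its section is the full 19×10 rectangle; the cube at (-4, 13.5) does not reach this height (z outside [11, 30]); Merging all regions: only the 19×10 cube is present, so the union is just that shape — 1 connected region. Overall, the cross-section is a single solid region. The nearest boundary edge runs (19.00, 10.00)→(0.00, 10.00); distance from the point to it = 1.50 mm. The point is inside the cross-section and 1.50 mm from the nearest boundary — more than the 0.8 mm shell width (2 × 0.4), so it's in the infill interior.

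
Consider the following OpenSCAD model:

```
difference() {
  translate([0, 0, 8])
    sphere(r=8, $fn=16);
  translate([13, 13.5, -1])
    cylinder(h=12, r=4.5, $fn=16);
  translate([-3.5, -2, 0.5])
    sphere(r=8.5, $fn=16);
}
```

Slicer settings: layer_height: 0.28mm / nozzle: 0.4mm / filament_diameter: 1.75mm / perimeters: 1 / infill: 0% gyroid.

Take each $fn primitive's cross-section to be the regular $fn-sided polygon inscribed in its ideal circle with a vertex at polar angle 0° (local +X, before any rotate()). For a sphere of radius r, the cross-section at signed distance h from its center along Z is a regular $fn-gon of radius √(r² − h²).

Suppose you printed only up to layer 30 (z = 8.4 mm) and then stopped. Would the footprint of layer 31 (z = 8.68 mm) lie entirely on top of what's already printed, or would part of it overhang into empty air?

part overhangs

Compare the two slices. At z = 8.4: the r=8 sphere contributes a regular 16-gon of circumradius √(8²−0.4²) = 7.990 (area = (16/2)·7.990²·sin(360°/16) = 195.44 mm²); the r=4.5 cylinder at (13, 13.5) contributes a regular 16-gon of circumradius 4.5 (area = (16/2)·4.500²·sin(360°/16) = 61.99 mm²); the sphere at (-3.5, -2): section is a regular 16-gon, circumradius = √(r²−h²) = √(8.5²−7.9²) = 3.137 (area = (16/2)·3.137²·sin(360°/16) = 30.12 mm²); Taking the first minus the rest: starting from the r=8 sphere (195.44 mm²), the r=4.5 cylinder at (13, 13.5) misses the remaining region (no effect); the r=8.5 sphere at (-3.5, -2) lies wholly inside it (removes its full 30.12 mm² and its 19.58 mm outline becomes a hole wall) — area = 165.32 mm². At z = 8.68: the r=8 sphere contributes a regular 16-gon of circumradius √(8²−0.68²) = 7.971 (area = (16/2)·7.971²·sin(360°/16) = 194.52 mm²); the cylinder at (13, 13.5): section is a regular 16-gon, circumradius r=4.5 (area = (16/2)·4.500²·sin(360°/16) = 61.99 mm²); the r=8.5 sphere at (-3.5, -2) slices to a regular 16-gon of circumradius 2.310 (√(r²−h²) with h=8.18 from center) (area = (16/2)·2.310²·sin(360°/16) = 16.34 mm²); Taking the first minus the rest: starting from the r=8 sphere (194.52 mm²), the r=4.5 cylinder at (13, 13.5) misses the remaining region (no effect); the r=8.5 sphere at (-3.5, -2) lies wholly inside it (removes its full 16.34 mm² and its 14.42 mm outline becomes a hole wall) — area = 178.18 mm². Checking containment: at z = 8.68 the cross-section extends beyond the z = 8.4 cross-section by about 13.78 mm².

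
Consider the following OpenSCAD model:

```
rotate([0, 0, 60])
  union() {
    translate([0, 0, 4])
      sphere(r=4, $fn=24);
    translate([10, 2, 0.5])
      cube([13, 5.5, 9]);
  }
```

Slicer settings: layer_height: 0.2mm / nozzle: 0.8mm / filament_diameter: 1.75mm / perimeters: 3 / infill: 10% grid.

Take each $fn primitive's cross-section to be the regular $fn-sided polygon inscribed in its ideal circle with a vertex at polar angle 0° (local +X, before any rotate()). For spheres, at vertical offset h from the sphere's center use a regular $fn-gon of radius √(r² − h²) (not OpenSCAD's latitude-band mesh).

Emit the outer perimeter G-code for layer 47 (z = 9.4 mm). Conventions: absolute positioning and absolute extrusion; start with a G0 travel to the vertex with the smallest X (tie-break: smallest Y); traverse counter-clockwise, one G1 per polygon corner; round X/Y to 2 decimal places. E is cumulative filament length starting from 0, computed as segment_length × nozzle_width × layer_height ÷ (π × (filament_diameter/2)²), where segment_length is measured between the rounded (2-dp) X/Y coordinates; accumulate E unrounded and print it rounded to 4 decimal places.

G0 X-1.50 Y12.41 Z9.40
G1 X3.27 Y9.66 E0.3663
G1 X9.77 Y20.92 E1.2311
G1 X5.00 Y23.67 E1.5974
G1 X-1.50 Y12.41 E2.4622

At z = 9.4 mm: the sphere is not intersected at this z (|z−center|=5.400 > r=4); the cube at (10, 2) (footprint 13×5.5) is included at this height; Combining (union): only the 13×5.5 cube at (10, 2) is present, so the union is just that shape — 1 connected region; (whole slice rotated 60° about Z — lengths, areas and connectivity unchanged). The outline is a single polygon with 4 vertices. Extrusion per mm of travel: 0.8 × 0.2 / (π × 0.875²) = 0.066520. Accumulating E over each segment gives final E = 2.4622.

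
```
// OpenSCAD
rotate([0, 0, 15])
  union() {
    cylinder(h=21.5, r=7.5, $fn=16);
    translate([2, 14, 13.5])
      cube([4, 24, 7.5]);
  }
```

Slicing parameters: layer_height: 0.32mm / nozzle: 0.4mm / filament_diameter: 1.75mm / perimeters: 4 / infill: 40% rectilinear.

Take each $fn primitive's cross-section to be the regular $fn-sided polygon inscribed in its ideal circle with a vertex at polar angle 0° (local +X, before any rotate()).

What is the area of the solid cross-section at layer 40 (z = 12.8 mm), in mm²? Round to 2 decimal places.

172.21 mm²

At z = 12.8 mm: the r=7.5 cylinder contributes a regular 16-gon of circumradius 7.5 (area = (16/2)·7.500²·sin(360°/16) = 172.21 mm²); the cube at (2, 14) is absent (z outside [13.5, 21]); Combining (union): only the r=7.5 cylinder is present, so the union is just that shape — area = 172.21 mm²; (whole slice rotated 15° about Z — lengths, areas and connectivity unchanged). Overall, the cross-section is a single solid region. Net area = 172.21 mm².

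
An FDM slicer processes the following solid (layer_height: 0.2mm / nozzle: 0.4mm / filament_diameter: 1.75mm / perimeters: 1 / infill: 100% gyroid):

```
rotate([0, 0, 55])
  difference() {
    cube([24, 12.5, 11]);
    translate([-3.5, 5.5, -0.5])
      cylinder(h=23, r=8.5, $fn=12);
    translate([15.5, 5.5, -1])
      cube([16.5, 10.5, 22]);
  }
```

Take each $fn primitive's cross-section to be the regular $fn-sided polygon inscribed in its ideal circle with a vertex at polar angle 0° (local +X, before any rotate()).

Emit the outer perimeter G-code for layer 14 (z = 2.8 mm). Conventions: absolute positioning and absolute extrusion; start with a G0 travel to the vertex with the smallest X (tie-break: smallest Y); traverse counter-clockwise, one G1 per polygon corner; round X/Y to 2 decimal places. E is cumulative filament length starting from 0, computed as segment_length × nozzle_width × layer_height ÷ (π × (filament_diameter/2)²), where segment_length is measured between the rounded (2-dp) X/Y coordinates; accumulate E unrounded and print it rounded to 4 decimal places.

At z = 2.8 mm: the cube is present — its section is the full 24×12.5 rectangle; the r=8.5 cylinder at (-3.5, 5.5) gives a regular 12-gon of circumradius 8.5 (constant along its height); the cube at (15.5, 5.5) is present — its section is the full 16.5×10.5 rectangle; Taking the first minus the rest: starting from the 24×12.5 cube, the r=8.5 cylinder at (-3.5, 5.5) partially overlaps it — only the 48.54 mm² overlap (of its 216.75 mm²) is removed, clipping the outline; the 16.5×10.5 cube at (15.5, 5.5) partially overlaps it — only the 59.50 mm² overlap (of its 173.25 mm²) is removed, clipping the outline — 1 connected region; (whole slice rotated 55° about Z — lengths, areas and connectivity unchanged). The outline is a single polygon with 9 vertices. Extrusion per mm of travel: 0.4 × 0.2 / (π × 0.875²) = 0.033260. Accumulating E over each segment gives final E = 2.3694.

G0 X-9.60 Y8.08 Z2.80
G1 X-5.77 Y8.76 E0.1294
G1 X-1.64 Y7.25 E0.2756
G1 X1.19 Y3.88 E0.4220
G1 X1.50 Y2.14 E0.4808
G1 X13.77 Y19.66 E1.1922
G1 X9.26 Y22.81 E1.3752
G1 X4.39 Y15.85 E1.6577
G1 X-1.35 Y19.87 E1.8908
G1 X-9.60 Y8.08 E2.3694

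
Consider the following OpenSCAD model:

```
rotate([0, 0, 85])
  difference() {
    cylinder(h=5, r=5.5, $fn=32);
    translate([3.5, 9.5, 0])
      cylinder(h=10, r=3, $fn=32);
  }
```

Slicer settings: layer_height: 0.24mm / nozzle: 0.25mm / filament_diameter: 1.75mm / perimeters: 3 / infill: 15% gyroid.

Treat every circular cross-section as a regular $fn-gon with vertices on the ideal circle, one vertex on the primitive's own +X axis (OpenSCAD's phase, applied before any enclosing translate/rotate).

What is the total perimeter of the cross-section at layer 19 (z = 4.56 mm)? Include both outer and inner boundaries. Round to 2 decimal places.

34.50 mm

At z = 4.56 mm: the cylinder: section is a regular 32-gon, circumradius r=5.5 (perimeter = 2·32·5.500·sin(180°/32) = 34.50 mm); the r=3 cylinder at (3.5, 9.5) contributes a regular 32-gon of circumradius 3 (perimeter = 2·32·3.000·sin(180°/32) = 18.82 mm); Subtracting the remaining from the first: starting from the r=5.5 cylinder, the r=3 cylinder at (3.5, 9.5) misses the remaining region (no effect) — boundary = 34.50 mm; (whole slice rotated 85° about Z — lengths, areas and connectivity unchanged). Overall, the cross-section is a single solid region. Total boundary length (outer) = 34.50 mm.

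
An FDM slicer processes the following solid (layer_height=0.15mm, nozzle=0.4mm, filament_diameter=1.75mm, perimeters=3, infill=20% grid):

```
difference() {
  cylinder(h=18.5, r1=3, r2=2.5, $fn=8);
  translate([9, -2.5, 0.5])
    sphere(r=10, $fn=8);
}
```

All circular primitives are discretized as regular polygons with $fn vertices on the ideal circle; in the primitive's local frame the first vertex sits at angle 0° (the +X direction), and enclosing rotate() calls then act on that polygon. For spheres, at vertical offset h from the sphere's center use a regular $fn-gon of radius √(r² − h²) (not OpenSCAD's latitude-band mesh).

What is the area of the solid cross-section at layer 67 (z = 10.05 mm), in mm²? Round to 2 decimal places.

At z = 10.05 mm: the cone (r1=3→r2=2.5) has section circumradius 2.728 here — a regular 8-gon (area = (8/2)·2.728²·sin(360°/8) = 21.05 mm²); the sphere at (9, -2.5): section is a regular 8-gon, circumradius = √(r²−h²) = √(10²−9.55²) = 2.966 (area = (8/2)·2.966²·sin(360°/8) = 24.88 mm²); Taking the first minus the rest: starting from the cone (21.05 mm²), the r=10 sphere at (9, -2.5) misses the remaining region (no effect) — area = 21.05 mm². Overall, the cross-section is a single solid region. Net area = 21.05 mm².

21.05 mm²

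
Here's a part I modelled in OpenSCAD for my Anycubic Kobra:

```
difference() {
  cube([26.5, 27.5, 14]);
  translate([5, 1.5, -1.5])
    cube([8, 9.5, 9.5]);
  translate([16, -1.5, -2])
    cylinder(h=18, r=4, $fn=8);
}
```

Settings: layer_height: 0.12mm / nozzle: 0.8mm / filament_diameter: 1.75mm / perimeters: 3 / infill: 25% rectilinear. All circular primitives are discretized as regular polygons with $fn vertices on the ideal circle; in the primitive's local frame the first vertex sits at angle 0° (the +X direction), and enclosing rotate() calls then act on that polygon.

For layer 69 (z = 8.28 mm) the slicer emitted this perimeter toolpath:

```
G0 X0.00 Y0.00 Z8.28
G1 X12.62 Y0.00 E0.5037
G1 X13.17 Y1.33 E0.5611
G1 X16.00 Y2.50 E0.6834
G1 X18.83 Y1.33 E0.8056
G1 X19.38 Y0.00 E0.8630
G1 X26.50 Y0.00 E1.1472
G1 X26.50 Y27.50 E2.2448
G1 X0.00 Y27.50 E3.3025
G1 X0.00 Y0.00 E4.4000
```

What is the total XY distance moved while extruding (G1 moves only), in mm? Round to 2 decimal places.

Sum the Euclidean lengths of each G1 segment: total = 110.24 mm.

110.24 mm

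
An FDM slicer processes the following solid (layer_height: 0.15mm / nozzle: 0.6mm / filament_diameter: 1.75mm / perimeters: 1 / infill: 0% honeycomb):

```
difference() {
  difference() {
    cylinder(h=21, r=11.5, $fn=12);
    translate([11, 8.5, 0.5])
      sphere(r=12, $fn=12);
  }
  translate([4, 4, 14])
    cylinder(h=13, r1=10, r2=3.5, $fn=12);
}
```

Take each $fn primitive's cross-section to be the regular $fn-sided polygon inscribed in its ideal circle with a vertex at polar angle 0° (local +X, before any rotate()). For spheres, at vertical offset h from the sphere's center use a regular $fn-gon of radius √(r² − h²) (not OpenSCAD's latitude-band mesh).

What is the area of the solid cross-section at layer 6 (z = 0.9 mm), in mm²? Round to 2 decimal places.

At z = 0.9 mm: the r=11.5 cylinder gives a regular 12-gon of circumradius 11.5 (constant along its height) (area = (12/2)·11.500²·sin(360°/12) = 396.75 mm²); the r=12 sphere at (11, 8.5) contributes a regular 12-gon of circumradius √(12²−0.4²) = 11.993 (area = (12/2)·11.993²·sin(360°/12) = 431.52 mm²); Taking the first minus the rest: starting from the r=11.5 cylinder (396.75 mm²), the r=12 sphere at (11, 8.5) partially overlaps it — only the 115.47 mm² overlap (of its 431.52 mm²) is removed, clipping the outline — area = 281.28 mm²; the cone at (4, 4) is absent (z outside [14, 27]); Taking the first minus the rest: none of the subtracted shapes is present at this height, so that combined region is unchanged — area = 281.28 mm². Overall, the cross-section is a single solid region. Net area = 281.28 mm².

281.28 mm²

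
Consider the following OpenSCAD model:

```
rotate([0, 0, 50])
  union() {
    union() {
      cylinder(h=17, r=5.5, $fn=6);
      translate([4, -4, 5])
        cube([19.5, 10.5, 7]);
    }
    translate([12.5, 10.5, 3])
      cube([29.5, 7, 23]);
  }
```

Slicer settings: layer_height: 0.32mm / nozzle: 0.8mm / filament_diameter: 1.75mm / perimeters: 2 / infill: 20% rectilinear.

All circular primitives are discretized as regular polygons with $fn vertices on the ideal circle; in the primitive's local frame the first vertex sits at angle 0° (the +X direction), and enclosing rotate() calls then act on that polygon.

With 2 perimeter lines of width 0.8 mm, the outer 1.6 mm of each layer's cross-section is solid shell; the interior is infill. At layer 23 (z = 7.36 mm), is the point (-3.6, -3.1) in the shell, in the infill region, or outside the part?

At z = 7.36 mm: the cylinder: section is a regular 6-gon, circumradius r=5.5; the 19.5×10.5 cube at (4, -4) contributes its full rectangle; Taking the union: the regions partially overlap (shared area 3.90 mm²), so overlapping operands fuse into one piece — 1 connected region; the cube at (12.5, 10.5) is present — its section is the full 29.5×7 rectangle; Combining (union): the 2 present regions are separate (no shared area or edge), so areas and boundary lengths simply add and each stays a separate island — 2 connected regions; (whole slice rotated 50° about Z — lengths, areas and connectivity unchanged). Overall, the cross-section has 2 separate islands. Undo the 50° rotation: the query point maps to (-4.689, 0.765) in the un-rotated model frame. The nearest boundary edge runs (-5.50, 0.00)→(-2.75, 4.76); distance from the point to it = 0.32 mm. (Shell/infill is judged within the island containing the point — the largest one.) The point is inside the cross-section, 0.32 mm from the nearest boundary — within the 1.6 mm shell band (2 × 0.8).

shell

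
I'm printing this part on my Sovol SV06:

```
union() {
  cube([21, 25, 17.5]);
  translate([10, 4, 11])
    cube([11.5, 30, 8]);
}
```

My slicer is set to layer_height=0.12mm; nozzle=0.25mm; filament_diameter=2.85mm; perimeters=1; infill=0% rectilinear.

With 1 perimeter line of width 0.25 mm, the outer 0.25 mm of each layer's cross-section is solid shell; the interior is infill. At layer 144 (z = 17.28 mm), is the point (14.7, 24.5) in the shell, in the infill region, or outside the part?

At z = 17.28 mm: the cube (footprint 21×25) is included at this height; the 11.5×30 cube at (10, 4) contributes its full rectangle; Combining (union): the regions partially overlap (shared area 231.00 mm²), so overlapping operands fuse into one piece — 1 connected region. Overall, the cross-section is a single solid region. The nearest boundary edge runs (0.00, 25.00)→(10.00, 25.00); distance from the point to it = 4.73 mm. The point is inside the cross-section and 4.73 mm from the nearest boundary — more than the 0.25 mm shell width (1 × 0.25), so it's in the infill interior.

infill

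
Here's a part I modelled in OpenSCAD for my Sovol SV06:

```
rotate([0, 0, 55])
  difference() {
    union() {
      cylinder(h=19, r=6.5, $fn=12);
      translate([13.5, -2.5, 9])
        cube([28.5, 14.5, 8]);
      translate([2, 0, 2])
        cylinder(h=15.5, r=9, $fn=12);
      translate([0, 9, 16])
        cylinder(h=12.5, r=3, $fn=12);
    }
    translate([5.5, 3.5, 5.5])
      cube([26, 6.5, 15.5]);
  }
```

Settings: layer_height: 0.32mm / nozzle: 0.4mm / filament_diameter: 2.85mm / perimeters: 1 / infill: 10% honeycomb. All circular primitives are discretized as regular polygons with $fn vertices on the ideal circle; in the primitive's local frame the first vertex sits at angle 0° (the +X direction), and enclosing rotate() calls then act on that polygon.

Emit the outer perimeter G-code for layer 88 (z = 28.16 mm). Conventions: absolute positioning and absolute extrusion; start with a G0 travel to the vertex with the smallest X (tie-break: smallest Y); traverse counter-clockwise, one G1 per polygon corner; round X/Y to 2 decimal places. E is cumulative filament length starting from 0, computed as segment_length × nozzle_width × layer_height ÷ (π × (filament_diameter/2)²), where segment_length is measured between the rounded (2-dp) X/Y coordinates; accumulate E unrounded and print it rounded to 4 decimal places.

At z = 28.16 mm: the cylinder is not intersected at this z (z outside [0, 19]); the cube at (13.5, -2.5) is not intersected at this z (z outside [9, 17]); the cylinder at (2, 0) does not reach this height (z outside [2, 17.5]); the cylinder at (0, 9): section is a regular 12-gon, circumradius r=3; Taking the union: only the r=3 cylinder at (0, 9) is present, so the union is just that shape — 1 connected region; the cube at (5.5, 3.5) does not reach this height (z outside [5.5, 21]); Subtracting the remaining from the first: none of the subtracted shapes is present at this height, so the result so far is unchanged — 1 connected region; (whole slice rotated 55° about Z — lengths, areas and connectivity unchanged). The outline is a single polygon with 12 vertices. Extrusion per mm of travel: 0.4 × 0.32 / (π × 1.425²) = 0.020065. Accumulating E over each segment gives final E = 0.3741.

G0 X-10.36 Y5.42 Z28.16
G1 X-10.09 Y3.89 E0.0312
G1 X-9.09 Y2.70 E0.0624
G1 X-7.63 Y2.17 E0.0935
G1 X-6.10 Y2.44 E0.1247
G1 X-4.91 Y3.44 E0.1559
G1 X-4.38 Y4.90 E0.1871
G1 X-4.65 Y6.43 E0.2182
G1 X-5.65 Y7.62 E0.2494
G1 X-7.11 Y8.15 E0.2806
G1 X-8.64 Y7.88 E0.3118
G1 X-9.83 Y6.88 E0.3429
G1 X-10.36 Y5.42 E0.3741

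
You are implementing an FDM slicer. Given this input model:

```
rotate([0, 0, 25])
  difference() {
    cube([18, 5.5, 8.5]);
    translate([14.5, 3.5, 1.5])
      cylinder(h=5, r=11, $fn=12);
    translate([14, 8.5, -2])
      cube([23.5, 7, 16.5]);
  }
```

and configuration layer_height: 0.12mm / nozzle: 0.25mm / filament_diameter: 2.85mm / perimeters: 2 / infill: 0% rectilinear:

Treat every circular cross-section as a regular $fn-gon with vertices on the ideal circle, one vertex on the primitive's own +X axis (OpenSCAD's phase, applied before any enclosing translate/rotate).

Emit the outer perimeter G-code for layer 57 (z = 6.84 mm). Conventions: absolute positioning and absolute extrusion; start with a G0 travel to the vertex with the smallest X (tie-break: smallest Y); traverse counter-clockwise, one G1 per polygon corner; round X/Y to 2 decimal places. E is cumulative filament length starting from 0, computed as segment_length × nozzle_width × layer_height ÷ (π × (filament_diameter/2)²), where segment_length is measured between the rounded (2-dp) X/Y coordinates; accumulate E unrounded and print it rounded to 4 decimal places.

At z = 6.84 mm: the 18×5.5 cube contributes its full rectangle; the cylinder at (14.5, 3.5) is absent (z outside [1.5, 6.5]); the cube at (14, 8.5) (footprint 23.5×7) is included at this height; Subtracting the remaining from the first: starting from the 18×5.5 cube, the 23.5×7 cube at (14, 8.5) misses the remaining region (no effect) — 1 connected region; (whole slice rotated 25° about Z — lengths, areas and connectivity unchanged). The outline is a single polygon with 4 vertices. Extrusion per mm of travel: 0.25 × 0.12 / (π × 1.425²) = 0.004703. Accumulating E over each segment gives final E = 0.2209.

G0 X-2.32 Y4.98 Z6.84
G1 X0.00 Y0.00 E0.0258
G1 X16.31 Y7.61 E0.1105
G1 X13.99 Y12.59 E0.1363
G1 X-2.32 Y4.98 E0.2209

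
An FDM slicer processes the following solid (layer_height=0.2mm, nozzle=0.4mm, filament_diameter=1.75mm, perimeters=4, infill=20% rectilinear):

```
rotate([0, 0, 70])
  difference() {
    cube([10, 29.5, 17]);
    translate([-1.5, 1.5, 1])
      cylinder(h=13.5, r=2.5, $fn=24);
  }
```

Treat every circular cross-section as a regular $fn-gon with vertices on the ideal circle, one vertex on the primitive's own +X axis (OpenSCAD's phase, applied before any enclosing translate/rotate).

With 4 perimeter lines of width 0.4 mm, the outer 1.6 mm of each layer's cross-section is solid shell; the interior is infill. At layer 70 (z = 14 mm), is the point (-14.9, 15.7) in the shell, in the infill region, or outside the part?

shell

At z = 14 mm: the 10×29.5 cube contributes its full rectangle; the cylinder at (-1.5, 1.5): section is a regular 24-gon, circumradius r=2.5; Subtracting the remaining from the first: starting from the 10×29.5 cube, the r=2.5 cylinder at (-1.5, 1.5) partially overlaps it — only the 2.60 mm² overlap (of its 19.41 mm²) is removed, clipping the outline — 1 connected region; (whole slice rotated 70° about Z — lengths, areas and connectivity unchanged). Overall, the cross-section is a single solid region. Undo the 70° rotation: the query point maps to (9.657, 19.371) in the un-rotated model frame. The nearest boundary edge runs (10.00, 29.50)→(10.00, 0.00); distance from the point to it = 0.34 mm. The point is inside the cross-section, 0.34 mm from the nearest boundary — within the 1.6 mm shell band (4 × 0.4).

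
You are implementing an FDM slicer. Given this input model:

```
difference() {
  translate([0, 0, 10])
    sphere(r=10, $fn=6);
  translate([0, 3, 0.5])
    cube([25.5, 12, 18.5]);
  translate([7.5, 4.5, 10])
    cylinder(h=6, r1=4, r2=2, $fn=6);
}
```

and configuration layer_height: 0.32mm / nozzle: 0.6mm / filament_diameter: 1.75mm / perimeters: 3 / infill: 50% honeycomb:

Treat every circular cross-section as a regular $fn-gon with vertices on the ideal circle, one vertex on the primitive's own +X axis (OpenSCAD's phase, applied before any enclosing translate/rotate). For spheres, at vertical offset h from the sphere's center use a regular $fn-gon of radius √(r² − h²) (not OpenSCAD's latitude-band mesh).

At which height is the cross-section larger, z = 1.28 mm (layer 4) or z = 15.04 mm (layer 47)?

Layer 4 (z = 1.28): the r=10 sphere contributes a regular 6-gon of circumradius √(10²−8.72²) = 4.895 (area = (6/2)·4.895²·sin(360°/6) = 62.25 mm²); the cube at (0, 3) is present — its section is the full 25.5×12 rectangle (area 306.00 mm²); the cone at (7.5, 4.5) is absent (z outside [10, 16]); After the difference (first − rest): starting from the r=10 sphere (62.25 mm²), the 25.5×12 cube at (0, 3) partially overlaps it — only the 3.48 mm² overlap (of its 306.00 mm²) is removed, clipping the outline — area = 58.78 mm². So its area = 58.78 mm². Layer 47 (z = 15.04): the sphere: section is a regular 6-gon, circumradius = √(r²−h²) = √(10²−5.04²) = 8.637 (area = (6/2)·8.637²·sin(360°/6) = 193.81 mm²); the 25.5×12 cube at (0, 3) contributes its full rectangle (area 306.00 mm²); the cone at (7.5, 4.5): at t=0.840 of its height the radius interpolates to r₁+(r₂−r₁)t = 2.320, giving a regular 6-gon of that circumradius (area = (6/2)·2.320²·sin(360°/6) = 13.98 mm²); Taking the first minus the rest: starting from the r=10 sphere (193.81 mm²), the 25.5×12 cube at (0, 3) partially overlaps it — only the 25.14 mm² overlap (of its 306.00 mm²) is removed, clipping the outline; the cone at (7.5, 4.5) partially overlaps it — only the 0.44 mm² overlap (of its 13.98 mm²) is removed, clipping the outline — area = 168.23 mm². So its area = 168.23 mm². Layer 47 is larger (168.23 vs 58.78 mm²).

layer 47 (z = 15.04 mm)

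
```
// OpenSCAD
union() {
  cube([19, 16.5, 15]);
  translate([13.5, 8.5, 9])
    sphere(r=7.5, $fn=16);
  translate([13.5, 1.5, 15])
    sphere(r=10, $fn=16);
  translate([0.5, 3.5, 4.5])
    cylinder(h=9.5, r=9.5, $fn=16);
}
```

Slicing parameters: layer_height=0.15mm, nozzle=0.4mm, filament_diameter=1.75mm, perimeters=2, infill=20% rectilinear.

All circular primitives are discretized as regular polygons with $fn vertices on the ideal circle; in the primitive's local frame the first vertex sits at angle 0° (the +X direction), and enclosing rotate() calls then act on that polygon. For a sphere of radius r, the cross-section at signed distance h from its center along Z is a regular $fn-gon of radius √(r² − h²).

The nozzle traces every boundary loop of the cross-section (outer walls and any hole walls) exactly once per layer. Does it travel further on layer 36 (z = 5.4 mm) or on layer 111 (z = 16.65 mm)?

Layer 36 (z = 5.4): the cube is present — its section is the full 19×16.5 rectangle (perimeter 71.00 mm); the sphere at (13.5, 8.5): section is a regular 16-gon, circumradius = √(r²−h²) = √(7.5²−3.6²) = 6.580 (perimeter = 2·16·6.580·sin(180°/16) = 41.08 mm); the r=10 sphere at (13.5, 1.5) contributes a regular 16-gon of circumradius √(10²−9.6²) = 2.800 (perimeter = 2·16·2.800·sin(180°/16) = 17.48 mm); the cylinder at (0.5, 3.5): section is a regular 16-gon, circumradius r=9.5 (perimeter = 2·16·9.500·sin(180°/16) = 59.31 mm); Combining (union): the regions partially overlap (shared area 255.30 mm²), so the edge portions inside another operand are dropped and the merged outline is re-measured after clipping — boundary = 90.57 mm. So its perimeter = 90.57 mm. Layer 111 (z = 16.65): the cube is absent (z outside [0, 15]); the sphere at (13.5, 8.5) does not reach this height (|z−center|=7.650 > r=7.5); the sphere at (13.5, 1.5): section is a regular 16-gon, circumradius = √(r²−h²) = √(10²−1.65²) = 9.863 (perimeter = 2·16·9.863·sin(180°/16) = 61.57 mm); the cylinder at (0.5, 3.5) is absent (z outside [4.5, 14]); Combining (union): only the r=10 sphere at (13.5, 1.5) is present, so the union is just that shape — boundary = 61.57 mm. So its perimeter = 61.57 mm. Layer 36 is larger (90.57 vs 61.57 mm).

layer 36 (z = 5.4 mm)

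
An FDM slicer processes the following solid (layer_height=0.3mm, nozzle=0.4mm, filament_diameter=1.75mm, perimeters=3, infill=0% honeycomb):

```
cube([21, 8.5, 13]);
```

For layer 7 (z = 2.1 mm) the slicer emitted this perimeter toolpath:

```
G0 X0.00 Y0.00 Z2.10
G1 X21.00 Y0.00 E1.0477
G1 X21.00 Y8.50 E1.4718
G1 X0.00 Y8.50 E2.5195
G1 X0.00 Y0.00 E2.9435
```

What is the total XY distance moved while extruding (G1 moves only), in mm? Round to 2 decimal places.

59.00 mm

Sum the Euclidean lengths of each G1 segment: total = 59.00 mm.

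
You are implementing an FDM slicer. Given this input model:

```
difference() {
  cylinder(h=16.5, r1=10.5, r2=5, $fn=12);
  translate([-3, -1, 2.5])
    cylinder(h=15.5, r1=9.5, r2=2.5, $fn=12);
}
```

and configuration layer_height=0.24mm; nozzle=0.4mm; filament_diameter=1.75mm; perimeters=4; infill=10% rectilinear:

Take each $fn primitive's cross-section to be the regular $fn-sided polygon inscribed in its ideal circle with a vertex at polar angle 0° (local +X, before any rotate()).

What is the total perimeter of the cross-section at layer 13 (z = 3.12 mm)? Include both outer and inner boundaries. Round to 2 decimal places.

At z = 3.12 mm: the cone (r1=10.5→r2=5) has section circumradius 9.460 here — a regular 12-gon (perimeter = 2·12·9.460·sin(180°/12) = 58.76 mm); the cone at (-3, -1): at t=0.040 of its height the radius interpolates to r₁+(r₂−r₁)t = 9.220, giving a regular 12-gon of that circumradius (perimeter = 2·12·9.220·sin(180°/12) = 57.27 mm); Taking the first minus the rest: starting from the cone, the cone at (-3, -1) partially overlaps it — only the 204.24 mm² overlap (of its 255.03 mm²) is removed, clipping the outline — boundary = 63.23 mm. Overall, the cross-section is a single solid region. Total boundary length (outer) = 63.23 mm.

63.23 mm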